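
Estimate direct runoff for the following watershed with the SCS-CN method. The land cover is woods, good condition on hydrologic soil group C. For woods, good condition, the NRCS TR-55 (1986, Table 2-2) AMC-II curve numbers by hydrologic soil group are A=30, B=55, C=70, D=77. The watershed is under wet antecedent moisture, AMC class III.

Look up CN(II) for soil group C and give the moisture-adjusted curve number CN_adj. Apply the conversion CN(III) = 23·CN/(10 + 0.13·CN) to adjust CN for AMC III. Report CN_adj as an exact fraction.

CN_adj = 16100/191 ≈ 84.293

NRCS table: woods, good condition, soil group C → CN(II) = 70
CN(III) from CN(II)=70: (23·70)/(10 + 0.13·70) = 16100/191 ≈ 84.293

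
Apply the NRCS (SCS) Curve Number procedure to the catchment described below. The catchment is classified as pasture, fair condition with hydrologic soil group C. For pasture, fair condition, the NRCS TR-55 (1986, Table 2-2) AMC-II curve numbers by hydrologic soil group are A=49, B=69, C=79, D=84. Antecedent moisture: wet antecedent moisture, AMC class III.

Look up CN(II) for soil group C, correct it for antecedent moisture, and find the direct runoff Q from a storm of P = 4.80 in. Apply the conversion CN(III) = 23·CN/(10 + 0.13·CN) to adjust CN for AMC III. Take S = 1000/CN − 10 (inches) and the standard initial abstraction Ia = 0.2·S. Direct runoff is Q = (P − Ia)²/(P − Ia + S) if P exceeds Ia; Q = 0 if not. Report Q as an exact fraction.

Q = 71788086/19687195 in ≈ 3.646 in

NRCS table: pasture, fair condition, soil group C → CN(II) = 79
Adjust CN=79 to AMC III: 23·79/(10 + 0.13·79) → 1817 ÷ (2027/100) = 181700/2027 ≈ 89.640
Retention S: 1000/CN − 10 with CN=89.640 → S = 2100/1817 ≈ 1.156 in
Ia = 0.2S: 0.2·1.156 = 0.231 in (exactly 420/1817)
Excess rainfall: 4.800 − 0.231 = 4.569 in; P > Ia so Q > 0
Q = (41508/9085)²/((41508/9085) + 2100/1817) = (1722914064/82537225)/(52008/9085) = 71788086/19687195 in ≈ 3.646 in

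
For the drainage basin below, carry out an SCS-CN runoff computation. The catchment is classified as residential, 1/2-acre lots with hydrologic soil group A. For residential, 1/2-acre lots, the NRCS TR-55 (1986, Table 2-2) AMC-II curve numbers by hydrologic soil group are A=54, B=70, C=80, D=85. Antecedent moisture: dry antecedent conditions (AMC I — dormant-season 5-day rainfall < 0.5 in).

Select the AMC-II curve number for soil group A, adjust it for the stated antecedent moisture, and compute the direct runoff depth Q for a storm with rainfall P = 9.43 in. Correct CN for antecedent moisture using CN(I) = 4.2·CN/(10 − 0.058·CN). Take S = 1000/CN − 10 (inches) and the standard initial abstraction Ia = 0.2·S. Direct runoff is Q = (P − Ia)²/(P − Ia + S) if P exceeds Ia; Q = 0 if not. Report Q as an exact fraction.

NRCS table: residential, 1/2-acre lots, soil group A → CN(II) = 54
CN(I) from CN(II)=54: (4.2·54)/(10 − 0.058·54) = 56700/1717 ≈ 33.023
Max retention: S = 1000/(56700/1717) − 10 = 11500/567 in (≈ 20.282 in)
Ia = 0.2S: 0.2·20.282 = 4.056 in (exactly 2300/567)
Since P=9.430 > Ia=4.056: effective rainfall P−Ia = 304681/56700 in
Q = (304681/56700)²/((304681/56700) + 11500/567) = (92830511761/3214890000)/(1454681/56700) = 4036109207/3586104900 in ≈ 1.125 in

Q = 4036109207/3586104900 in ≈ 1.125 in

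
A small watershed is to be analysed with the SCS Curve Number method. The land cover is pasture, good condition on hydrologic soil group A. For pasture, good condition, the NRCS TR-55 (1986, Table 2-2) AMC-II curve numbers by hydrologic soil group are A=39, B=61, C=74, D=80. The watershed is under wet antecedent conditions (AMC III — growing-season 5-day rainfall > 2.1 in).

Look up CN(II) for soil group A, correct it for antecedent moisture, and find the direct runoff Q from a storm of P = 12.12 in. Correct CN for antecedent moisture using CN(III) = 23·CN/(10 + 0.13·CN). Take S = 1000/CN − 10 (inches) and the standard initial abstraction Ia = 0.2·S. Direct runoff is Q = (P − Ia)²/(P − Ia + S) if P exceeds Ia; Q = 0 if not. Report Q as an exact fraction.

Q = 58221346681/8830763175 in ≈ 6.593 in

NRCS table: pasture, good condition, soil group A → CN(II) = 39
Wet (AMC III): CN(III) = 23·39/(10 + 0.13·39) = 897/(1507/100) = 89700/1507 ≈ 59.522
Max retention: S = 1000/(89700/1507) − 10 = 6100/897 in (≈ 6.800 in)
Ia = 0.2·(6100/897) = 1220/897 in ≈ 1.360 in
Excess rainfall: 12.120 − 1.360 = 10.760 in; P > Ia so Q > 0
Q: (241291/22425)² ÷ (393791/22425) = 58221346681/8830763175 in (≈ 6.593 in)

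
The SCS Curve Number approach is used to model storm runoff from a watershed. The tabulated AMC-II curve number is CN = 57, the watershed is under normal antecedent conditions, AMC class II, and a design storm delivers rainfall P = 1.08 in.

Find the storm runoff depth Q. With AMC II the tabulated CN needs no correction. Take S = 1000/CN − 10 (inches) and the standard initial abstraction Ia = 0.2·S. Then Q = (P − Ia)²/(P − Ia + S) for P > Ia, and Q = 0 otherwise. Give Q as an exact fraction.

Q = 0 in ≈ 0.000 in

CN(II) = 57; AMC II needs no correction.
Max retention: S = 1000/57 − 10 = 430/57 in (≈ 7.544 in)
Initial abstraction Ia = S/5 = (430/57)/5 = 86/57 ≈ 1.509 in
P = 1.080 ≤ Ia = 1.509 in: entire storm abstracted, Q = 0.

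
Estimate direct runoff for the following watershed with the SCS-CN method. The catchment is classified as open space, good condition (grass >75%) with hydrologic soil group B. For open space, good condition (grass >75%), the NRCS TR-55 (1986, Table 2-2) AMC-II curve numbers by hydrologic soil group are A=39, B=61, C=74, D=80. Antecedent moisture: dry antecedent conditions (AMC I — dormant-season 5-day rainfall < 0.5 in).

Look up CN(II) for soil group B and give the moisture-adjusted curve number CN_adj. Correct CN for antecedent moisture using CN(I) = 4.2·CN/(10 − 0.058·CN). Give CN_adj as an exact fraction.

CN_adj = 42700/1077 ≈ 39.647

NRCS table: open space, good condition (grass >75%), soil group B → CN(II) = 61
Dry (AMC I): CN(I) = 4.2·61/(10 − 0.058·61) = (1281/5)/(3231/500) = 42700/1077 ≈ 39.647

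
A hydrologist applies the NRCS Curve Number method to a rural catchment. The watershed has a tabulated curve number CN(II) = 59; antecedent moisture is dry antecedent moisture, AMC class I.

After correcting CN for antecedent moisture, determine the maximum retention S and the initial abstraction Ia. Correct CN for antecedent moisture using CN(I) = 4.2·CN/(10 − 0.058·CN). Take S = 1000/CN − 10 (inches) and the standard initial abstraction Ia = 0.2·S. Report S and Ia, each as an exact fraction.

CN(I) from CN(II)=59: (4.2·59)/(10 − 0.058·59) = 123900/3289 ≈ 37.671
Max retention: S = 1000/(123900/3289) − 10 = 20500/1239 in (≈ 16.546 in)
Ia = 0.2S: 0.2·16.546 = 3.309 in (exactly 4100/1239)

S = 20500/1239 in ≈ 16.546 in; Ia = 4100/1239 in ≈ 3.309 in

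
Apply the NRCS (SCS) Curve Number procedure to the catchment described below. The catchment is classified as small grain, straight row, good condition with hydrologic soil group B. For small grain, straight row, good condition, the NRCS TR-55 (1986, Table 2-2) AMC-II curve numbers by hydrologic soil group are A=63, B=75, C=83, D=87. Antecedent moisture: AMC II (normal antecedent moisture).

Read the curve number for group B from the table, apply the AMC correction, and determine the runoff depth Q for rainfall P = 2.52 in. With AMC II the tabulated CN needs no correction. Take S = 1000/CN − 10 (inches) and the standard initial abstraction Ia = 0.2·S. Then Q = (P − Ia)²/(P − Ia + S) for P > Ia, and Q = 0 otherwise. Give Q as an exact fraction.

Q = 19321/29175 in ≈ 0.662 in

NRCS table: small grain, straight row, good condition, soil group B → CN(II) = 75
AMC II — tabulated CN = 75 applies directly.
S = 1000/75 − 10 = 10/3 in ≈ 3.333 in
Initial abstraction Ia = S/5 = (10/3)/5 = 2/3 ≈ 0.667 in
P − Ia = 2.520 − 0.667 = 139/75 ≈ 1.853 in (> 0, runoff occurs)
Q = (139/75)²/((139/75) + 10/3) = (19321/5625)/(389/75) = 19321/29175 in ≈ 0.662 in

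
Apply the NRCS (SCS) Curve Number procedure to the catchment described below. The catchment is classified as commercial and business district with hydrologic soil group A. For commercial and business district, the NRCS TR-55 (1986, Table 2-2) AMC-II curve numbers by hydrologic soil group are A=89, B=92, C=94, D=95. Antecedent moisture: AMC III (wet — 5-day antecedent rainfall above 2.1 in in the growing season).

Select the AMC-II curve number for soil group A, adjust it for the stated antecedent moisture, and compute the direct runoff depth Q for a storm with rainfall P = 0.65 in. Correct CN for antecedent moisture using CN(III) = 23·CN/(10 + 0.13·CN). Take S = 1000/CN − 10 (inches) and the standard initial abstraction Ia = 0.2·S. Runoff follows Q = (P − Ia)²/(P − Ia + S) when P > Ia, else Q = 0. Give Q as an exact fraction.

Q = 493328521/1809998340 in ≈ 0.273 in

NRCS table: commercial and business district, soil group A → CN(II) = 89
Adjust CN=89 to AMC III: 23·89/(10 + 0.13·89) → 2047 ÷ (2157/100) = 204700/2157 ≈ 94.900
Max retention: S = 1000/(204700/2157) − 10 = 1100/2047 in (≈ 0.537 in)
Ia = 0.2·(1100/2047) = 220/2047 in ≈ 0.107 in
P − Ia = 0.650 − 0.107 = 22211/40940 ≈ 0.543 in (> 0, runoff occurs)
Q: (22211/40940)² ÷ (44211/40940) = 493328521/1809998340 in (≈ 0.273 in)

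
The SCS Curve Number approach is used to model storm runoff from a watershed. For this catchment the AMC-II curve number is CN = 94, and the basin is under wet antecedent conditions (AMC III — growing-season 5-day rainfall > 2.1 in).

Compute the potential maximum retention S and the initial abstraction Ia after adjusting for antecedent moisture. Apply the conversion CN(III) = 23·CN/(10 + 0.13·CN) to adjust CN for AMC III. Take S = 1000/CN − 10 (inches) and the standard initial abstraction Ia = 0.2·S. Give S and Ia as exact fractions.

S = 300/1081 in ≈ 0.278 in; Ia = 60/1081 in ≈ 0.056 in

Wet (AMC III): CN(III) = 23·94/(10 + 0.13·94) = 2162/(1111/50) = 108100/1111 ≈ 97.300
Max retention: S = 1000/(108100/1111) − 10 = 300/1081 in (≈ 0.278 in)
Initial abstraction Ia = S/5 = (300/1081)/5 = 60/1081 ≈ 0.056 in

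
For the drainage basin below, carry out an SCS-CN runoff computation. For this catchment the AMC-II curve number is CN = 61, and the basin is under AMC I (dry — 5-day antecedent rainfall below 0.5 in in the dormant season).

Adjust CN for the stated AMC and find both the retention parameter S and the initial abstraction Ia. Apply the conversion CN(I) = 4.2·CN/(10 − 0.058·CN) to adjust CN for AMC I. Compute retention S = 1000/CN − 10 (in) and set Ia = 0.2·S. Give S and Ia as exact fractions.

S = 6500/427 in ≈ 15.222 in; Ia = 1300/427 in ≈ 3.044 in

CN(I) from CN(II)=61: (4.2·61)/(10 − 0.058·61) = 42700/1077 ≈ 39.647
S = 1000/(42700/1077) − 10 = 6500/427 in ≈ 15.222 in
Ia = 0.2·(6500/427) = 1300/427 in ≈ 3.044 in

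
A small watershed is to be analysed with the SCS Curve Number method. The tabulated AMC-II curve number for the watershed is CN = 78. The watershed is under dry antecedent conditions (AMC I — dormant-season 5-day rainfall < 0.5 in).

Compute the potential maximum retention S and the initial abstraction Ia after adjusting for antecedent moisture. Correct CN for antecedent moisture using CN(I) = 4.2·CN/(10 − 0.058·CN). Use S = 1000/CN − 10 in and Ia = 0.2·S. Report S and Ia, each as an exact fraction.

Dry (AMC I): CN(I) = 4.2·78/(10 − 0.058·78) = (1638/5)/(1369/250) = 81900/1369 ≈ 59.825
Max retention: S = 1000/(81900/1369) − 10 = 5500/819 in (≈ 6.716 in)
Ia = 0.2S: 0.2·6.716 = 1.343 in (exactly 1100/819)

S = 5500/819 in ≈ 6.716 in; Ia = 1100/819 in ≈ 1.343 in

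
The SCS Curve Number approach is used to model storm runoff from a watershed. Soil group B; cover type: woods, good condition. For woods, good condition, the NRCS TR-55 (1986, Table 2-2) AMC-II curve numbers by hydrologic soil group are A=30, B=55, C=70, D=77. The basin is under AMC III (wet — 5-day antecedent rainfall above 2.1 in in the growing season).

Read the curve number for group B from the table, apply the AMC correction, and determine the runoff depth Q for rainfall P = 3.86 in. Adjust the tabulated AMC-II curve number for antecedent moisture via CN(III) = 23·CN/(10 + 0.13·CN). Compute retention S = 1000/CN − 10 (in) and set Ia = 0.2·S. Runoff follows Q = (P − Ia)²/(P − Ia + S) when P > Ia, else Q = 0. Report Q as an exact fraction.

NRCS table: woods, good condition, soil group B → CN(II) = 55
CN(III) from CN(II)=55: (23·55)/(10 + 0.13·55) = 25300/343 ≈ 73.761
Retention S: 1000/CN − 10 with CN=73.761 → S = 900/253 ≈ 3.557 in
Ia = 0.2S: 0.2·3.557 = 0.711 in (exactly 180/253)
Excess rainfall: 3.860 − 0.711 = 3.149 in; P > Ia so Q > 0
Runoff Q = (P−Ia)²/(P−Ia+S) = (3.149)²/(3.149+3.557) = 1586349241/1073086850 ≈ 1.478 in

Q = 1586349241/1073086850 in ≈ 1.478 in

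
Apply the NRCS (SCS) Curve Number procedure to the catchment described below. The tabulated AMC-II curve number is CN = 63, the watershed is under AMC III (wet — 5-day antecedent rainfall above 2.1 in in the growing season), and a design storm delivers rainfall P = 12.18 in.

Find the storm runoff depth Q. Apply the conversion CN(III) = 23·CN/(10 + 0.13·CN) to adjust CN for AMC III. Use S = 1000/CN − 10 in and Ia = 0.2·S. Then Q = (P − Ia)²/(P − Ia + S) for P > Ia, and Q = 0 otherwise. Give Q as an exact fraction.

Q = 714770484481/74655450450 in ≈ 9.574 in

Adjust CN=63 to AMC III: 23·63/(10 + 0.13·63) → 1449 ÷ (1819/100) = 144900/1819 ≈ 79.659
S = 1000/(144900/1819) − 10 = 3700/1449 in ≈ 2.553 in
Ia = 0.2S: 0.2·2.553 = 0.511 in (exactly 740/1449)
Since P=12.180 > Ia=0.511: effective rainfall P−Ia = 845441/72450 in
Runoff Q = (P−Ia)²/(P−Ia+S) = (11.669)²/(11.669+2.553) = 714770484481/74655450450 ≈ 9.574 in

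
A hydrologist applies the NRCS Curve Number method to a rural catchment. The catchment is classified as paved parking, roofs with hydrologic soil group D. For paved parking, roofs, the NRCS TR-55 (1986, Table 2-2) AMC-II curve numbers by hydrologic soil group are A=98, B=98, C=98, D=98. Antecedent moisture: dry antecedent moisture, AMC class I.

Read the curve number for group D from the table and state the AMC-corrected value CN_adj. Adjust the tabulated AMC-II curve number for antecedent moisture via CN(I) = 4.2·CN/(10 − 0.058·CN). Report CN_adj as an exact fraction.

CN_adj = 102900/1079 ≈ 95.366

NRCS table: paved parking, roofs, soil group D → CN(II) = 98
Dry (AMC I): CN(I) = 4.2·98/(10 − 0.058·98) = (2058/5)/(1079/250) = 102900/1079 ≈ 95.366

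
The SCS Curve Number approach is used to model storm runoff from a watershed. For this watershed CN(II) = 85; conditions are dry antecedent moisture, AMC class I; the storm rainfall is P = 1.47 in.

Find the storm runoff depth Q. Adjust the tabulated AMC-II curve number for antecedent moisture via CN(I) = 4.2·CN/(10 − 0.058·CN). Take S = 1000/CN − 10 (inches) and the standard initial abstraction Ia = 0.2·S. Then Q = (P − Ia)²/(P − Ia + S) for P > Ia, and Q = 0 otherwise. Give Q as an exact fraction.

Q = 56145049/684166700 in ≈ 0.082 in

Dry (AMC I): CN(I) = 4.2·85/(10 − 0.058·85) = 357/(507/100) = 11900/169 ≈ 70.414
S = 1000/(11900/169) − 10 = 500/119 in ≈ 4.202 in
Initial abstraction Ia = S/5 = (500/119)/5 = 100/119 ≈ 0.840 in
Excess rainfall: 1.470 − 0.840 = 0.630 in; P > Ia so Q > 0
Q = (7493/11900)²/((7493/11900) + 500/119) = (56145049/141610000)/(57493/11900) = 56145049/684166700 in ≈ 0.082 in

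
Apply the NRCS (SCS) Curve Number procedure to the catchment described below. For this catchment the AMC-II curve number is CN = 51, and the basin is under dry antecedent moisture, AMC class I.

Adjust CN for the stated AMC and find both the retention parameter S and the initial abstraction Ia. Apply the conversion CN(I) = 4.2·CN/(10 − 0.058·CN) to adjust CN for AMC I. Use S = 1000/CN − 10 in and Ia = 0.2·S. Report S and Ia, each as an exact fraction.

Adjust CN=51 to AMC I: 4.2·51/(10 − 0.058·51) → (1071/5) ÷ (3521/500) = 15300/503 ≈ 30.417
Max retention: S = 1000/(15300/503) − 10 = 3500/153 in (≈ 22.876 in)
Ia = 0.2S: 0.2·22.876 = 4.575 in (exactly 700/153)

S = 3500/153 in ≈ 22.876 in; Ia = 700/153 in ≈ 4.575 in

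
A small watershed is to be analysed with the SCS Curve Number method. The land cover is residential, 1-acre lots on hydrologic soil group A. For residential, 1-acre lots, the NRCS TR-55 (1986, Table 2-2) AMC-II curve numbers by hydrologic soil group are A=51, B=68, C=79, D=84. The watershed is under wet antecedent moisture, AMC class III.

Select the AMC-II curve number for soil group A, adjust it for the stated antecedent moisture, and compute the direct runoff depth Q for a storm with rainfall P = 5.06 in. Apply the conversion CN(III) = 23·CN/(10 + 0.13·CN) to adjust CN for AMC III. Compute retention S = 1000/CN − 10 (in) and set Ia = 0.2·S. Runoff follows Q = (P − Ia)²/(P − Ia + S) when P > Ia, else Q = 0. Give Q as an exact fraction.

NRCS table: residential, 1-acre lots, soil group A → CN(II) = 51
CN(III) from CN(II)=51: (23·51)/(10 + 0.13·51) = 117300/1663 ≈ 70.535
Max retention: S = 1000/(117300/1663) − 10 = 4900/1173 in (≈ 4.177 in)
Initial abstraction Ia = S/5 = (4900/1173)/5 = 980/1173 ≈ 0.835 in
Since P=5.060 > Ia=0.835: effective rainfall P−Ia = 247769/58650 in
Runoff Q = (P−Ia)²/(P−Ia+S) = (4.225)²/(4.225+4.177) = 61389477361/28900901850 ≈ 2.124 in

Q = 61389477361/28900901850 in ≈ 2.124 in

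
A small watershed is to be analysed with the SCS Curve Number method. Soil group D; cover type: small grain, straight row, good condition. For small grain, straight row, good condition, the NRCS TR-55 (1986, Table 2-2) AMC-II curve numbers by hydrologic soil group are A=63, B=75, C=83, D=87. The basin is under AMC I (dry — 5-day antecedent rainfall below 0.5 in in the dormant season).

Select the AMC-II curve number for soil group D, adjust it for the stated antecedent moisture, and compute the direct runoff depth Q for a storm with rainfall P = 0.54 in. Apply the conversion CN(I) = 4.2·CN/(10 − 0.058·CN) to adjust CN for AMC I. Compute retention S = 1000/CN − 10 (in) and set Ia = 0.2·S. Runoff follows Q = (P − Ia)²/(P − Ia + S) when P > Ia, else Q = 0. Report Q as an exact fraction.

NRCS table: small grain, straight row, good condition, soil group D → CN(II) = 87
Adjust CN=87 to AMC I: 4.2·87/(10 − 0.058·87) → (1827/5) ÷ (2477/500) = 182700/2477 ≈ 73.759
Max retention: S = 1000/(182700/2477) − 10 = 6500/1827 in (≈ 3.558 in)
Initial abstraction Ia = S/5 = (6500/1827)/5 = 1300/1827 ≈ 0.712 in
P = 0.540 ≤ Ia = 0.712 in: entire storm abstracted, Q = 0.

Q = 0 in ≈ 0.000 in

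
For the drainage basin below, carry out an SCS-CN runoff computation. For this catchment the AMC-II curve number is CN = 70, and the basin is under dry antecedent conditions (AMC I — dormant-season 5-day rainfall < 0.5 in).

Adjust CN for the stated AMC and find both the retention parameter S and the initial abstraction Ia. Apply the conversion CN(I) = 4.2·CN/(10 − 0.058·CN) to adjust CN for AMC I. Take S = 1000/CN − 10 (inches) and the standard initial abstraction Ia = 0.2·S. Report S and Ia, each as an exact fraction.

S = 500/49 in ≈ 10.204 in; Ia = 100/49 in ≈ 2.041 in

CN(I) from CN(II)=70: (4.2·70)/(10 − 0.058·70) = 4900/99 ≈ 49.495
Max retention: S = 1000/(4900/99) − 10 = 500/49 in (≈ 10.204 in)
Initial abstraction Ia = S/5 = (500/49)/5 = 100/49 ≈ 2.041 in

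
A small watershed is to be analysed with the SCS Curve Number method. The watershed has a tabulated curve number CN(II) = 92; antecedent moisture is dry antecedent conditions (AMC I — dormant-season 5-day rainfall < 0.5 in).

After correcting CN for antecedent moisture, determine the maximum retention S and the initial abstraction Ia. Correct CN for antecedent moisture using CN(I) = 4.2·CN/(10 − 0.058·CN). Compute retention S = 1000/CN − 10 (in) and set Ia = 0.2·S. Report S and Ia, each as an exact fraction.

S = 1000/483 in ≈ 2.070 in; Ia = 200/483 in ≈ 0.414 in

CN(I) from CN(II)=92: (4.2·92)/(10 − 0.058·92) = 48300/583 ≈ 82.847
Retention S: 1000/CN − 10 with CN=82.847 → S = 1000/483 ≈ 2.070 in
Ia = 0.2S: 0.2·2.070 = 0.414 in (exactly 200/483)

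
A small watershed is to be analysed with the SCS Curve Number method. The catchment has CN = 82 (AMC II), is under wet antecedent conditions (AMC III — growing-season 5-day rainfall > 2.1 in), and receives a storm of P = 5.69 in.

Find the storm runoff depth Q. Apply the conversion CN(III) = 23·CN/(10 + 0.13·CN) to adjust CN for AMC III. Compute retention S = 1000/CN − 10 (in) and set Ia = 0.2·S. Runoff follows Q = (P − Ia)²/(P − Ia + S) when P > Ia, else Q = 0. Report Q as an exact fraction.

Q = 268911733489/57387868100 in ≈ 4.686 in

Wet (AMC III): CN(III) = 23·82/(10 + 0.13·82) = 1886/(1033/50) = 94300/1033 ≈ 91.288
Retention S: 1000/CN − 10 with CN=91.288 → S = 900/943 ≈ 0.954 in
Initial abstraction Ia = S/5 = (900/943)/5 = 180/943 ≈ 0.191 in
Excess rainfall: 5.690 − 0.191 = 5.499 in; P > Ia so Q > 0
Runoff Q = (P−Ia)²/(P−Ia+S) = (5.499)²/(5.499+0.954) = 268911733489/57387868100 ≈ 4.686 in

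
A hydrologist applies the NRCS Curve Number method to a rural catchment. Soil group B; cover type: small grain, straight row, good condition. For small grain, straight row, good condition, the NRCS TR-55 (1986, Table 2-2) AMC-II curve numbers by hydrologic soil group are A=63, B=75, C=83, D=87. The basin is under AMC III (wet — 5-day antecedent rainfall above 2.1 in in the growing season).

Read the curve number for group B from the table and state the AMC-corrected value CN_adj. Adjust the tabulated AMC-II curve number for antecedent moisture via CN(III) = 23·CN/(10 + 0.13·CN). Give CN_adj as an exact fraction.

CN_adj = 6900/79 ≈ 87.342

NRCS table: small grain, straight row, good condition, soil group B → CN(II) = 75
CN(III) from CN(II)=75: (23·75)/(10 + 0.13·75) = 6900/79 ≈ 87.342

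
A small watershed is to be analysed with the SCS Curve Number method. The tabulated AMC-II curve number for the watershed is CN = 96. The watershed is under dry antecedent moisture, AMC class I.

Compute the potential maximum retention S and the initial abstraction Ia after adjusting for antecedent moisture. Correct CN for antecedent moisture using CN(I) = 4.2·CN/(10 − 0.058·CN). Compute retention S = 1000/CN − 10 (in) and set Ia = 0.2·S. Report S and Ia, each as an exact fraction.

CN(I) from CN(II)=96: (4.2·96)/(10 − 0.058·96) = 25200/277 ≈ 90.975
S = 1000/(25200/277) − 10 = 125/126 in ≈ 0.992 in
Ia = 0.2·(125/126) = 25/126 in ≈ 0.198 in

S = 125/126 in ≈ 0.992 in; Ia = 25/126 in ≈ 0.198 in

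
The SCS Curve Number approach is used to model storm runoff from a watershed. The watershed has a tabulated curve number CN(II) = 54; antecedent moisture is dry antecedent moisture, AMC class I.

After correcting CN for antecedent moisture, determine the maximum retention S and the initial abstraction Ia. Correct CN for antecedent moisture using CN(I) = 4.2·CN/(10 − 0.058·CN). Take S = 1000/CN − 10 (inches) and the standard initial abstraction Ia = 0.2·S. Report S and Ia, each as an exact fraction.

Adjust CN=54 to AMC I: 4.2·54/(10 − 0.058·54) → (1134/5) ÷ (1717/250) = 56700/1717 ≈ 33.023
Max retention: S = 1000/(56700/1717) − 10 = 11500/567 in (≈ 20.282 in)
Ia = 0.2S: 0.2·20.282 = 4.056 in (exactly 2300/567)

S = 11500/567 in ≈ 20.282 in; Ia = 2300/567 in ≈ 4.056 in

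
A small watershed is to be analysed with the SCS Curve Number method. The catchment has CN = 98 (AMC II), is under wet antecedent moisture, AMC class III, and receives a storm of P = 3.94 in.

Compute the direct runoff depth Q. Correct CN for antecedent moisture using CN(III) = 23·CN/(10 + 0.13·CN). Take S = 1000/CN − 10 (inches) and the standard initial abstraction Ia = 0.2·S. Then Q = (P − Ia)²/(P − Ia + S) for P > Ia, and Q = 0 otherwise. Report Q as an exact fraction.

Q = 48849398361/12736170650 in ≈ 3.835 in

Wet (AMC III): CN(III) = 23·98/(10 + 0.13·98) = 2254/(1137/50) = 112700/1137 ≈ 99.120
Max retention: S = 1000/(112700/1137) − 10 = 100/1127 in (≈ 0.089 in)
Ia = 0.2·(100/1127) = 20/1127 in ≈ 0.018 in
Since P=3.940 > Ia=0.018: effective rainfall P−Ia = 221019/56350 in
Q = (221019/56350)²/((221019/56350) + 100/1127) = (48849398361/3175322500)/(226019/56350) = 48849398361/12736170650 in ≈ 3.835 in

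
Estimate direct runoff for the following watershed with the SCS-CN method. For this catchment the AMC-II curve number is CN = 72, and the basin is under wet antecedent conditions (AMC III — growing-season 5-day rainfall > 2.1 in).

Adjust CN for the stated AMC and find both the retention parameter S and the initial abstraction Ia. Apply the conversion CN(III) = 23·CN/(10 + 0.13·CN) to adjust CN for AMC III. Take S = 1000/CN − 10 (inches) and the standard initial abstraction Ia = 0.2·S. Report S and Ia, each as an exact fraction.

Adjust CN=72 to AMC III: 23·72/(10 + 0.13·72) → 1656 ÷ (484/25) = 10350/121 ≈ 85.537
Retention S: 1000/CN − 10 with CN=85.537 → S = 350/207 ≈ 1.691 in
Ia = 0.2S: 0.2·1.691 = 0.338 in (exactly 70/207)

S = 350/207 in ≈ 1.691 in; Ia = 70/207 in ≈ 0.338 in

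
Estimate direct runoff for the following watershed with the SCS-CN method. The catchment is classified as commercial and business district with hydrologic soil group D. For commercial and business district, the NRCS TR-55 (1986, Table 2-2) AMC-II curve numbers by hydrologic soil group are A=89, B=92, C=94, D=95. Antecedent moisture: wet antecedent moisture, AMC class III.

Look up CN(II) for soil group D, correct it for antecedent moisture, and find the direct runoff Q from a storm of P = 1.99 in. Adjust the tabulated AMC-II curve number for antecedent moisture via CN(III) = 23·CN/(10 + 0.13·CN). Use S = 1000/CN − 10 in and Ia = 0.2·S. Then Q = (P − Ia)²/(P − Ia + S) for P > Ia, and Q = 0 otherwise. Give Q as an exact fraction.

NRCS table: commercial and business district, soil group D → CN(II) = 95
CN(III) from CN(II)=95: (23·95)/(10 + 0.13·95) = 43700/447 ≈ 97.763
Max retention: S = 1000/(43700/447) − 10 = 100/437 in (≈ 0.229 in)
Ia = 0.2S: 0.2·0.229 = 0.046 in (exactly 20/437)
Excess rainfall: 1.990 − 0.046 = 1.944 in; P > Ia so Q > 0
Q = (84963/43700)²/((84963/43700) + 100/437) = (7218711369/1909690000)/(94963/43700) = 7218711369/4149883100 in ≈ 1.739 in

Q = 7218711369/4149883100 in ≈ 1.739 in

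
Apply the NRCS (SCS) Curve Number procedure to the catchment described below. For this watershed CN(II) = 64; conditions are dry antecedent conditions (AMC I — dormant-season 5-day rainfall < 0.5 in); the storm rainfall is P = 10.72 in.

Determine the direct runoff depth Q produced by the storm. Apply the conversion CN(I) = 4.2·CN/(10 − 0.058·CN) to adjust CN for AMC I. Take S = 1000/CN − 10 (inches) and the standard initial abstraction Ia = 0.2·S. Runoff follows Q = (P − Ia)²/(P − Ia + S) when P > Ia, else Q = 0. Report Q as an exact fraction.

Q = 31685641/10502800 in ≈ 3.017 in

CN(I) from CN(II)=64: (4.2·64)/(10 − 0.058·64) = 5600/131 ≈ 42.748
S = 1000/(5600/131) − 10 = 375/28 in ≈ 13.393 in
Initial abstraction Ia = S/5 = (375/28)/5 = 75/28 ≈ 2.679 in
P − Ia = 10.720 − 2.679 = 5629/700 ≈ 8.041 in (> 0, runoff occurs)
Runoff Q = (P−Ia)²/(P−Ia+S) = (8.041)²/(8.041+13.393) = 31685641/10502800 ≈ 3.017 in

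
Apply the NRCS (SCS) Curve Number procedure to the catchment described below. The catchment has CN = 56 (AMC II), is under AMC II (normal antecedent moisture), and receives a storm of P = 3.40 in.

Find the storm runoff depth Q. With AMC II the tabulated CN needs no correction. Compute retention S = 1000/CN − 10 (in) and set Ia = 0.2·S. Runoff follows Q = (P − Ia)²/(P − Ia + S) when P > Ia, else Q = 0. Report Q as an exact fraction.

CN(II) = 56; AMC II needs no correction.
S = 1000/56 − 10 = 55/7 in ≈ 7.857 in
Ia = 0.2S: 0.2·7.857 = 1.571 in (exactly 11/7)
Since P=3.400 > Ia=1.571: effective rainfall P−Ia = 64/35 in
Runoff Q = (P−Ia)²/(P−Ia+S) = (1.829)²/(1.829+7.857) = 4096/11865 ≈ 0.345 in

Q = 4096/11865 in ≈ 0.345 in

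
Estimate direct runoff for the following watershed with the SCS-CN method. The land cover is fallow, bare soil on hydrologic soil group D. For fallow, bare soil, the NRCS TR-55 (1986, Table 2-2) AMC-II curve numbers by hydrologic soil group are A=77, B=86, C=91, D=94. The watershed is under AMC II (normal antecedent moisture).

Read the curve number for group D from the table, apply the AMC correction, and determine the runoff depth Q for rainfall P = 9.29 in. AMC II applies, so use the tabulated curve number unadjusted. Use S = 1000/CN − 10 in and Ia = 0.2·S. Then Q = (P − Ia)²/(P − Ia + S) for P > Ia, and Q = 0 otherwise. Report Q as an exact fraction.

NRCS table: fallow, bare soil, soil group D → CN(II) = 94
CN(II) = 94; AMC II needs no correction.
Max retention: S = 1000/94 − 10 = 30/47 in (≈ 0.638 in)
Initial abstraction Ia = S/5 = (30/47)/5 = 6/47 ≈ 0.128 in
Since P=9.290 > Ia=0.128: effective rainfall P−Ia = 43063/4700 in
Q: (43063/4700)² ÷ (46063/4700) = 1854421969/216496100 in (≈ 8.566 in)

Q = 1854421969/216496100 in ≈ 8.566 in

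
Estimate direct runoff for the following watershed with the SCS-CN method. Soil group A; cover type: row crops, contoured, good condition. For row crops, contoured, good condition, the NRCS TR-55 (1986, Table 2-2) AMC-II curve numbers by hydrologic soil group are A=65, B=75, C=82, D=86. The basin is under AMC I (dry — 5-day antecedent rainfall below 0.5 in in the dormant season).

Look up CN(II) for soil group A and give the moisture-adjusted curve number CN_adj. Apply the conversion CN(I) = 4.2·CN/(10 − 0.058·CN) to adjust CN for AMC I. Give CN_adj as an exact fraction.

CN_adj = 3900/89 ≈ 43.820

NRCS table: row crops, contoured, good condition, soil group A → CN(II) = 65
CN(I) from CN(II)=65: (4.2·65)/(10 − 0.058·65) = 3900/89 ≈ 43.820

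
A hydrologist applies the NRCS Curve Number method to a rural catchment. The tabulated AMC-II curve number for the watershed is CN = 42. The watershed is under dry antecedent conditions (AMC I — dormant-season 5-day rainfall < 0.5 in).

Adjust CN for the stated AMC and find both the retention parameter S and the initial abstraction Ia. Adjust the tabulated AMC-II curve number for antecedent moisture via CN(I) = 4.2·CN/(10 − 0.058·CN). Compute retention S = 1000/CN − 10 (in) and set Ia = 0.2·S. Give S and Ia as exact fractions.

S = 14500/441 in ≈ 32.880 in; Ia = 2900/441 in ≈ 6.576 in

Dry (AMC I): CN(I) = 4.2·42/(10 − 0.058·42) = (882/5)/(1891/250) = 44100/1891 ≈ 23.321
Max retention: S = 1000/(44100/1891) − 10 = 14500/441 in (≈ 32.880 in)
Ia = 0.2·(14500/441) = 2900/441 in ≈ 6.576 in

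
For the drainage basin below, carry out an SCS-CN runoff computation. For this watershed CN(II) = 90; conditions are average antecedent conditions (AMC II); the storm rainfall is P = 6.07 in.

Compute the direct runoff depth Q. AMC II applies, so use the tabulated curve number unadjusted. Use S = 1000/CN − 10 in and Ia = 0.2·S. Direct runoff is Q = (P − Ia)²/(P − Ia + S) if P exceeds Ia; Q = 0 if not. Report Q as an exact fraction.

Q = 27699169/5636700 in ≈ 4.914 in

CN(II) = 90; AMC II needs no correction.
Max retention: S = 1000/90 − 10 = 10/9 in (≈ 1.111 in)
Initial abstraction Ia = S/5 = (10/9)/5 = 2/9 ≈ 0.222 in
Excess rainfall: 6.070 − 0.222 = 5.848 in; P > Ia so Q > 0
Q = (5263/900)²/((5263/900) + 10/9) = (27699169/810000)/(6263/900) = 27699169/5636700 in ≈ 4.914 in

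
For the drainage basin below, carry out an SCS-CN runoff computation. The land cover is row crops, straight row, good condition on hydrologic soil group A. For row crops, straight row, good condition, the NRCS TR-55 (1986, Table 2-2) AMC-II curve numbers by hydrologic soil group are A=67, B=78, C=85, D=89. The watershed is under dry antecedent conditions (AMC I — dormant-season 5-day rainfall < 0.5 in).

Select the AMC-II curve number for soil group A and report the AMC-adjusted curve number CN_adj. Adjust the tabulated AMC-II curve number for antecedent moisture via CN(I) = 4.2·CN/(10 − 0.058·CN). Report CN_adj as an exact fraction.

CN_adj = 46900/1019 ≈ 46.026

NRCS table: row crops, straight row, good condition, soil group A → CN(II) = 67
Dry (AMC I): CN(I) = 4.2·67/(10 − 0.058·67) = (1407/5)/(3057/500) = 46900/1019 ≈ 46.026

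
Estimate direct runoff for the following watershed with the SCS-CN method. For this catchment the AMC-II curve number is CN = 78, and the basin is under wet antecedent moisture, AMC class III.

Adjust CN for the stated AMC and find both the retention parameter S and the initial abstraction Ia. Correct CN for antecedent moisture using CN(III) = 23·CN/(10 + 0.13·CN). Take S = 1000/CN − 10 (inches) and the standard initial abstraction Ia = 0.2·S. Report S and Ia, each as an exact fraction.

S = 1100/897 in ≈ 1.226 in; Ia = 220/897 in ≈ 0.245 in

Adjust CN=78 to AMC III: 23·78/(10 + 0.13·78) → 1794 ÷ (1007/50) = 89700/1007 ≈ 89.076
Max retention: S = 1000/(89700/1007) − 10 = 1100/897 in (≈ 1.226 in)
Initial abstraction Ia = S/5 = (1100/897)/5 = 220/897 ≈ 0.245 in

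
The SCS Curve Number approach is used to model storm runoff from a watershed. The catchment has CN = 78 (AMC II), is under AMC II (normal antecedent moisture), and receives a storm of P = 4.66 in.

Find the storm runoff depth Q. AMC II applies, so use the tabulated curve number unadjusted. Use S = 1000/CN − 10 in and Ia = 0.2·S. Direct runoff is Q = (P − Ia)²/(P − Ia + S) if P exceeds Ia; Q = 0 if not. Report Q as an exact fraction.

CN(II) = 78; AMC II needs no correction.
Max retention: S = 1000/78 − 10 = 110/39 in (≈ 2.821 in)
Ia = 0.2·(110/39) = 22/39 in ≈ 0.564 in
Excess rainfall: 4.660 − 0.564 = 4.096 in; P > Ia so Q > 0
Q = (7987/1950)²/((7987/1950) + 110/39) = (63792169/3802500)/(13487/1950) = 63792169/26299650 in ≈ 2.426 in

Q = 63792169/26299650 in ≈ 2.426 in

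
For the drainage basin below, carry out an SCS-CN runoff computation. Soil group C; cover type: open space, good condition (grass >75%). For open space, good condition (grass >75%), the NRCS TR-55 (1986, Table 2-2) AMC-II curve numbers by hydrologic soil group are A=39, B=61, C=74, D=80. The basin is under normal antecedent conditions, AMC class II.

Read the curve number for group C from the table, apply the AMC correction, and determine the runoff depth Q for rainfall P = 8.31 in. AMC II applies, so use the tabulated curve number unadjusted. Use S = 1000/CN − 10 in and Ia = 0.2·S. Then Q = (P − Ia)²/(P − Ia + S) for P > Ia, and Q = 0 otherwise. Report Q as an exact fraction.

Q = 792253609/152243900 in ≈ 5.204 in

NRCS table: open space, good condition (grass >75%), soil group C → CN(II) = 74
Average conditions: CN = 74 (no AMC adjustment).
Retention S: 1000/CN − 10 with CN=74.000 → S = 130/37 ≈ 3.514 in
Initial abstraction Ia = S/5 = (130/37)/5 = 26/37 ≈ 0.703 in
P − Ia = 8.310 − 0.703 = 28147/3700 ≈ 7.607 in (> 0, runoff occurs)
Runoff Q = (P−Ia)²/(P−Ia+S) = (7.607)²/(7.607+3.514) = 792253609/152243900 ≈ 5.204 in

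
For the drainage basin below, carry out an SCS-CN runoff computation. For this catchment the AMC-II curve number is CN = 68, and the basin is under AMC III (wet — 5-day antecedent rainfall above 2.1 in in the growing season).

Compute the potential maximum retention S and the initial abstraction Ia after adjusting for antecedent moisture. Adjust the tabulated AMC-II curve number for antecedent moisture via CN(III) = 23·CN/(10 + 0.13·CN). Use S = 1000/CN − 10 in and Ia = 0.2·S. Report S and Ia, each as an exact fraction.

Adjust CN=68 to AMC III: 23·68/(10 + 0.13·68) → 1564 ÷ (471/25) = 39100/471 ≈ 83.015
S = 1000/(39100/471) − 10 = 800/391 in ≈ 2.046 in
Ia = 0.2S: 0.2·2.046 = 0.409 in (exactly 160/391)

S = 800/391 in ≈ 2.046 in; Ia = 160/391 in ≈ 0.409 in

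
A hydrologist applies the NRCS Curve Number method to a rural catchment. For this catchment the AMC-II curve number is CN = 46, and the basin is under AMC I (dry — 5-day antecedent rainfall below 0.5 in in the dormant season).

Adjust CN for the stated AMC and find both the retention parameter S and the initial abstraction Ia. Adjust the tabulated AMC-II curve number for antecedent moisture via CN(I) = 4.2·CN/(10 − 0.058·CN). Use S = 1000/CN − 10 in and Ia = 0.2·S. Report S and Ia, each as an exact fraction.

S = 4500/161 in ≈ 27.950 in; Ia = 900/161 in ≈ 5.590 in

Adjust CN=46 to AMC I: 4.2·46/(10 − 0.058·46) → (966/5) ÷ (1833/250) = 16100/611 ≈ 26.350
Max retention: S = 1000/(16100/611) − 10 = 4500/161 in (≈ 27.950 in)
Ia = 0.2·(4500/161) = 900/161 in ≈ 5.590 in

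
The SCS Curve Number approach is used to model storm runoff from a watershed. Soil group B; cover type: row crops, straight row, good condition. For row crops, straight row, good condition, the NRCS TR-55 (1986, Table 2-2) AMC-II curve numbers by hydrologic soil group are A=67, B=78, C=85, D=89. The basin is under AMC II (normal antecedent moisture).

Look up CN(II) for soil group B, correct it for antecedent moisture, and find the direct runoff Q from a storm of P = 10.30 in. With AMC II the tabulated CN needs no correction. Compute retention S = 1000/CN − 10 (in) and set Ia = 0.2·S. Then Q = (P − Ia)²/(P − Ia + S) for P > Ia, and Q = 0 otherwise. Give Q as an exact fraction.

NRCS table: row crops, straight row, good condition, soil group B → CN(II) = 78
AMC II — tabulated CN = 78 applies directly.
Max retention: S = 1000/78 − 10 = 110/39 in (≈ 2.821 in)
Ia = 0.2S: 0.2·2.821 = 0.564 in (exactly 22/39)
Excess rainfall: 10.300 − 0.564 = 9.736 in; P > Ia so Q > 0
Q: (3797/390)² ÷ (4897/390) = 14417209/1909830 in (≈ 7.549 in)

Q = 14417209/1909830 in ≈ 7.549 in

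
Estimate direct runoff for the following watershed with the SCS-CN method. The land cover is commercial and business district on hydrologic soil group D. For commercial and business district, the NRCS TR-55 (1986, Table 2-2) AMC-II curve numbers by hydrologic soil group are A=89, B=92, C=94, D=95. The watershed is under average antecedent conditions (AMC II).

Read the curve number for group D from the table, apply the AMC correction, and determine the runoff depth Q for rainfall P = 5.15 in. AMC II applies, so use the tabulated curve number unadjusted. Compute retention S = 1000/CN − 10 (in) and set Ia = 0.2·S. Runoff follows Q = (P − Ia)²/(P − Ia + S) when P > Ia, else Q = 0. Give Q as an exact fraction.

Q = 3674889/804460 in ≈ 4.568 in

NRCS table: commercial and business district, soil group D → CN(II) = 95
AMC II — tabulated CN = 95 applies directly.
Max retention: S = 1000/95 − 10 = 10/19 in (≈ 0.526 in)
Ia = 0.2S: 0.2·0.526 = 0.105 in (exactly 2/19)
Since P=5.150 > Ia=0.105: effective rainfall P−Ia = 1917/380 in
Runoff Q = (P−Ia)²/(P−Ia+S) = (5.045)²/(5.045+0.526) = 3674889/804460 ≈ 4.568 in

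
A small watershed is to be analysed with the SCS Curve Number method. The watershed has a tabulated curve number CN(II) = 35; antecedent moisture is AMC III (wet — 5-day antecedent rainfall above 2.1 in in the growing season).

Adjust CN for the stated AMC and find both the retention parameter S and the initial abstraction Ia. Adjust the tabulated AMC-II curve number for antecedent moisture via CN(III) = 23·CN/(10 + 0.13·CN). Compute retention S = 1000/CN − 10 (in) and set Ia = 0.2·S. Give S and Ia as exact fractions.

Adjust CN=35 to AMC III: 23·35/(10 + 0.13·35) → 805 ÷ (291/20) = 16100/291 ≈ 55.326
S = 1000/(16100/291) − 10 = 1300/161 in ≈ 8.075 in
Ia = 0.2·(1300/161) = 260/161 in ≈ 1.615 in

S = 1300/161 in ≈ 8.075 in; Ia = 260/161 in ≈ 1.615 in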